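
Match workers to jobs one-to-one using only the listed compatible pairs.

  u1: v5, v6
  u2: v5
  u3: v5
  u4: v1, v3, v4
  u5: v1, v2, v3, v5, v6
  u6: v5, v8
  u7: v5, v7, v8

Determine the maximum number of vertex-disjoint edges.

Unit-capacity flow: source→left, listed edges, right→sink; max matching = max flow.
Augmenting path u1→v5 (+1); matched 1.
Augmenting path u4→v1 (+1); matched 2.
Augmenting path u5→v2 (+1); matched 3.
Augmenting path u6→v8 (+1); matched 4.
Augmenting path u7→v7 (+1); matched 5.
Augmenting path u2→v5→u1→v6 (+1); matched 6.
No augmenting path remains; maximum matching = 6.
König certificate: {u1, u4, u5, u6, u7, v5} is a vertex cover of size 6 (every listed pair touches it), so no matching can be larger.

6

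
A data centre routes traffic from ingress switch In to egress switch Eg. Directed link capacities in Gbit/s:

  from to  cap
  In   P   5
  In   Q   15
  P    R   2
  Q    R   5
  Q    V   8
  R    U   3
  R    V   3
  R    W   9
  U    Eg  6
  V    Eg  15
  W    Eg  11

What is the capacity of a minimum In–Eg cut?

15

Augment In→Q→V→Eg: bottleneck 8, flow now 8.
Augment In→P→R→U→Eg: bottleneck 2, flow now 10.
Augment In→Q→R→U→Eg: bottleneck 1, flow now 11.
Augment In→Q→R→V→Eg: bottleneck 3, flow now 14.
Augment In→Q→R→W→Eg: bottleneck 1, flow now 15.
No augmenting path remains; maximum flow = 15.
By max-flow min-cut, the minimum cut capacity equals the max flow.
In the residual graph, reachable from In: {In, P, Q}.
Min-cut edges: P→R (2), Q→R (5), Q→V (8); capacity 2 + 5 + 8 = 15.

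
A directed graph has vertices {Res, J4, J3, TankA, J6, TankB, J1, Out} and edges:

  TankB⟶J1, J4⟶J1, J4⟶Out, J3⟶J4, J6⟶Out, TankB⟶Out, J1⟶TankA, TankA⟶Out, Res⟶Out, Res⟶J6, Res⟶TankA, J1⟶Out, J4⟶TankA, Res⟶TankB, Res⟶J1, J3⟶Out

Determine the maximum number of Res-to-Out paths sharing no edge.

5

Assign every edge capacity 1; by Menger, the answer equals the max flow.
Path Res→Out (+1); total 1.
Path Res→TankA→Out (+1); total 2.
Path Res→J6→Out (+1); total 3.
Path Res→TankB→Out (+1); total 4.
Path Res→J1→Out (+1); total 5.
No residual Res→Out path; max flow = 5.
Certifying cut of size 5: {Res→J1, Res→J6, Res→Out, Res→TankA, Res→TankB}.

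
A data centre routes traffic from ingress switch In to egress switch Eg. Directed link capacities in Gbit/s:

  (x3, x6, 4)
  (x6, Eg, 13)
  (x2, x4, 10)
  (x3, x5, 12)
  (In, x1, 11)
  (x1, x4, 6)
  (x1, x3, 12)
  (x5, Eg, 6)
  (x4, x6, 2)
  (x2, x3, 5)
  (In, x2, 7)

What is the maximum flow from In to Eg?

12

Augment In→x1→x3→x5→Eg: bottleneck 6, flow now 6.
Augment In→x1→x3→x6→Eg: bottleneck 4, flow now 10.
Augment In→x1→x4→x6→Eg: bottleneck 1, flow now 11.
Augment In→x2→x4→x6→Eg: bottleneck 1, flow now 12.
No augmenting path remains; maximum flow = 12.
In the residual graph, reachable from In: {In, x1, x2, x3, x4, x5}.
Min-cut edges: x3→x6 (4), x4→x6 (2), x5→Eg (6); capacity 4 + 2 + 6 = 12.
This cut is saturated, so no flow can exceed 12.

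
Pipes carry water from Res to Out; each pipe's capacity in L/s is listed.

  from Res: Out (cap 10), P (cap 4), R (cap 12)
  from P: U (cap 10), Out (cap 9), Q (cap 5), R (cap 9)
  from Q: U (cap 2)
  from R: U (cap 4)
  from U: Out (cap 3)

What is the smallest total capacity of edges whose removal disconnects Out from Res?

Augment Res→Out: bottleneck 10, flow now 10.
Augment Res→P→Out: bottleneck 4, flow now 14.
Augment Res→R→U→Out: bottleneck 3, flow now 17.
No augmenting path remains; maximum flow = 17.
By max-flow min-cut, the minimum cut capacity equals the max flow.
In the residual graph, reachable from Res: {Res, R, U}.
Min-cut edges: Res→P (4), Res→Out (10), U→Out (3); capacity 4 + 10 + 3 = 17.

17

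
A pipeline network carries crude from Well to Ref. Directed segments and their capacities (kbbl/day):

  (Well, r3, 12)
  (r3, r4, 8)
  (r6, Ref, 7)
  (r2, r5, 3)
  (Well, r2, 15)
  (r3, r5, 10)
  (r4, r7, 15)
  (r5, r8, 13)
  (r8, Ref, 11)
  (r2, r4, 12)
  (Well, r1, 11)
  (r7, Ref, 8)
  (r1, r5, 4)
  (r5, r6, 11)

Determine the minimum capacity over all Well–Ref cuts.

25

Augment Well→r1→r5→r6→Ref: bottleneck 4, flow now 4.
Augment Well→r2→r4→r7→Ref: bottleneck 8, flow now 12.
Augment Well→r2→r5→r6→Ref: bottleneck 3, flow now 15.
Augment Well→r3→r5→r8→Ref: bottleneck 10, flow now 25.
No augmenting path remains; maximum flow = 25.
By max-flow min-cut, the minimum cut capacity equals the max flow.
In the residual graph, reachable from Well: {Well, r1, r2, r3, r4, r7}.
Min-cut edges: r1→r5 (4), r2→r5 (3), r3→r5 (10), r7→Ref (8); capacity 4 + 3 + 10 + 8 = 25.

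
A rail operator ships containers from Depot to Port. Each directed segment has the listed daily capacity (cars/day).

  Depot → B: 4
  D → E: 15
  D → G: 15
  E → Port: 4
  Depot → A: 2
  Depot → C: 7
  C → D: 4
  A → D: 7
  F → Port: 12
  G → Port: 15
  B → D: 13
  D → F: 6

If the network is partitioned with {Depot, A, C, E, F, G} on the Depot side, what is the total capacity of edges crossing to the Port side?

46

Edges leaving {Depot, A, C, E, F, G}: Depot→B (4), A→D (7), C→D (4), E→Port (4), F→Port (12), G→Port (15).
Cut capacity = 4 + 7 + 4 + 4 + 12 + 15 = 46.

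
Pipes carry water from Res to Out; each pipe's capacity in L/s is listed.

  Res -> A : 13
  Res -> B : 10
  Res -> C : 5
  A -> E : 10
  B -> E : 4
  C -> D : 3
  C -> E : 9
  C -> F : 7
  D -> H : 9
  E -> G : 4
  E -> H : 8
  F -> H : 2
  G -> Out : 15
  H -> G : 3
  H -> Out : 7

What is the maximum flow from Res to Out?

Augment Res→A→E→G→Out: bottleneck 4, flow now 4.
Augment Res→A→E→H→Out: bottleneck 6, flow now 10.
Augment Res→B→E→H→Out: bottleneck 1, flow now 11.
Augment Res→B→E→H→G→Out: bottleneck 1, flow now 12.
Augment Res→C→D→H→G→Out: bottleneck 2, flow now 14.
No augmenting path remains; maximum flow = 14.
In the residual graph, reachable from Res: {Res, A, B, C, D, E, F, H}.
Min-cut edges: E→G (4), H→G (3), H→Out (7); capacity 4 + 3 + 7 = 14.
This cut is saturated, so no flow can exceed 14.

14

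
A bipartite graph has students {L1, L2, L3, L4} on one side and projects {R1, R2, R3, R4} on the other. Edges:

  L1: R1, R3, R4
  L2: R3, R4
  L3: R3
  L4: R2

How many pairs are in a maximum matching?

4

Unit-capacity flow: source→left, listed edges, right→sink; max matching = max flow.
Augmenting path L1→R1 (+1); matched 1.
Augmenting path L2→R3 (+1); matched 2.
Augmenting path L4→R2 (+1); matched 3.
Augmenting path L3→R3→L2→R4 (+1); matched 4.
No augmenting path remains; maximum matching = 4.
König certificate: {L1, L2, L3, L4} is a vertex cover of size 4 (every listed pair touches it), so no matching can be larger.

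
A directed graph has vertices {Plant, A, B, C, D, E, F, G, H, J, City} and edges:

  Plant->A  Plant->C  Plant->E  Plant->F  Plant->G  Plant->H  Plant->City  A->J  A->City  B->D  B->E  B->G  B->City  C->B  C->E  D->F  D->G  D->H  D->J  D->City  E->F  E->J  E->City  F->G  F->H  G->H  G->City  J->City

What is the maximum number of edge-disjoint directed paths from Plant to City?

Assign every edge capacity 1; by Menger, the answer equals the max flow.
Path Plant→City (+1); total 1.
Path Plant→A→City (+1); total 2.
Path Plant→E→City (+1); total 3.
Path Plant→G→City (+1); total 4.
Path Plant→C→B→City (+1); total 5.
No residual Plant→City path; max flow = 5.
Certifying cut of size 5: {G→City, Plant→A, Plant→C, Plant→City, Plant→E}.

5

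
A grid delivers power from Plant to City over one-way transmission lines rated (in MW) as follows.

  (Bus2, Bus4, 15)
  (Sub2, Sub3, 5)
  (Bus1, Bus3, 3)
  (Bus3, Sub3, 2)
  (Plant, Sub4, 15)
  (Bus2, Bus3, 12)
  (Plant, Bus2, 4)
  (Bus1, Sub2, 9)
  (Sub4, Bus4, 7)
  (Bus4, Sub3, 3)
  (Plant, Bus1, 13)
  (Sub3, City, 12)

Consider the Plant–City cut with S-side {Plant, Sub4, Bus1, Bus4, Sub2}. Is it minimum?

No — its capacity is 15, but the minimum cut has capacity 10.

Given cut capacity: 4 + 3 + 3 + 5 = 15.
Augment Plant→Sub4→Bus4→Sub3→City: bottleneck 3, flow now 3.
Augment Plant→Bus1→Bus3→Sub3→City: bottleneck 2, flow now 5.
Augment Plant→Bus1→Sub2→Sub3→City: bottleneck 5, flow now 10.
No augmenting path remains; maximum flow = 10.
In the residual graph, reachable from Plant: {Plant, Sub4, Bus1, Bus2, Bus4, Bus3, Sub2}.
Min-cut edges: Bus4→Sub3 (3), Bus3→Sub3 (2), Sub2→Sub3 (5); capacity 3 + 2 + 5 = 10.
Cut capacity 15 exceeds the max flow 10, so it is not minimum.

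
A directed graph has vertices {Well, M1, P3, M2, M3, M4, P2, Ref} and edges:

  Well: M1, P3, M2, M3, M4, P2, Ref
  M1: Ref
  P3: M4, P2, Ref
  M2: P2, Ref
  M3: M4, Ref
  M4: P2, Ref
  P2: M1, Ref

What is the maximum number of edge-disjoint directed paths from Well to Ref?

7

Assign every edge capacity 1; by Menger, the answer equals the max flow.
Path Well→Ref (+1); total 1.
Path Well→M1→Ref (+1); total 2.
Path Well→P3→Ref (+1); total 3.
Path Well→M2→Ref (+1); total 4.
Path Well→M3→Ref (+1); total 5.
Path Well→M4→Ref (+1); total 6.
Path Well→P2→Ref (+1); total 7.
No residual Well→Ref path; max flow = 7.
Certifying cut of size 7: {Well→M1, Well→M2, Well→M3, Well→M4, Well→P2, Well→P3, Well→Ref}.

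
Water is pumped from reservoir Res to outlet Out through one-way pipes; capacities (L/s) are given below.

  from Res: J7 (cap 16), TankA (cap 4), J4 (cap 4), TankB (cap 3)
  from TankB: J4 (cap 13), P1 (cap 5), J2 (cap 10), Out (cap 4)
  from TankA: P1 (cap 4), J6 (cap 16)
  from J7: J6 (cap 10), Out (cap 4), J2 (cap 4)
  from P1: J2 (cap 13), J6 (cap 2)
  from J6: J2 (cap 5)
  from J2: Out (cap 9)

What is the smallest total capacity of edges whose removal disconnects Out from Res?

16

Augment Res→TankB→Out: bottleneck 3, flow now 3.
Augment Res→J7→Out: bottleneck 4, flow now 7.
Augment Res→J7→J2→Out: bottleneck 4, flow now 11.
Augment Res→TankA→P1→J2→Out: bottleneck 4, flow now 15.
Augment Res→J7→J6→J2→Out: bottleneck 1, flow now 16.
No augmenting path remains; maximum flow = 16.
By max-flow min-cut, the minimum cut capacity equals the max flow.
In the residual graph, reachable from Res: {Res, J4, TankA, J7, P1, J6, J2}.
Min-cut edges: Res→TankB (3), J7→Out (4), J2→Out (9); capacity 3 + 4 + 9 = 16.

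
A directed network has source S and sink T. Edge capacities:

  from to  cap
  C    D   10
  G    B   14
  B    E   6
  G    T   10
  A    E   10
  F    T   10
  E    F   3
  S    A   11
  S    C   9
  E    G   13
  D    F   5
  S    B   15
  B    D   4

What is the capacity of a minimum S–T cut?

18

Augment S→A→E→F→T: bottleneck 3, flow now 3.
Augment S→A→E→G→T: bottleneck 7, flow now 10.
Augment S→B→D→F→T: bottleneck 4, flow now 14.
Augment S→B→E→G→T: bottleneck 3, flow now 17.
Augment S→C→D→F→T: bottleneck 1, flow now 18.
No augmenting path remains; maximum flow = 18.
By max-flow min-cut, the minimum cut capacity equals the max flow.
In the residual graph, reachable from S: {S, A, B, C, D, E, G}.
Min-cut edges: D→F (5), E→F (3), G→T (10); capacity 5 + 3 + 10 = 18.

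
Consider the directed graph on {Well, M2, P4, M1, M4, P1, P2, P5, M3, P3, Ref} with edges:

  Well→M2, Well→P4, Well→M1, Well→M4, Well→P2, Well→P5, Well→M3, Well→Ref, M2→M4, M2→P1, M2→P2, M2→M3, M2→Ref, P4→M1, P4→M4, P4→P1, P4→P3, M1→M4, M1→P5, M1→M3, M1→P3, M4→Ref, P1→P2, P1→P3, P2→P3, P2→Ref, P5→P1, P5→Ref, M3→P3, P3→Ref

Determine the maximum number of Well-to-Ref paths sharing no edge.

6

Assign every edge capacity 1; by Menger, the answer equals the max flow.
Path Well→Ref (+1); total 1.
Path Well→M2→Ref (+1); total 2.
Path Well→M4→Ref (+1); total 3.
Path Well→P2→Ref (+1); total 4.
Path Well→P5→Ref (+1); total 5.
Path Well→P4→P3→Ref (+1); total 6.
No residual Well→Ref path; max flow = 6.
Certifying cut of size 6: {M4→Ref, P2→Ref, P3→Ref, P5→Ref, Well→M2, Well→Ref}.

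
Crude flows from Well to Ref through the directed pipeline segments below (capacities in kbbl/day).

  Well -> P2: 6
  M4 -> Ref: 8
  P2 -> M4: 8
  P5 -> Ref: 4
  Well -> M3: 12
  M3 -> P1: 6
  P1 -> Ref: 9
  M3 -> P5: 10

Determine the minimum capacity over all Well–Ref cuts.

Augment Well→M3→P5→Ref: bottleneck 4, flow now 4.
Augment Well→M3→P1→Ref: bottleneck 6, flow now 10.
Augment Well→P2→M4→Ref: bottleneck 6, flow now 16.
No augmenting path remains; maximum flow = 16.
By max-flow min-cut, the minimum cut capacity equals the max flow.
In the residual graph, reachable from Well: {Well, M3, P5}.
Min-cut edges: Well→P2 (6), M3→P1 (6), P5→Ref (4); capacity 6 + 6 + 4 = 16.

16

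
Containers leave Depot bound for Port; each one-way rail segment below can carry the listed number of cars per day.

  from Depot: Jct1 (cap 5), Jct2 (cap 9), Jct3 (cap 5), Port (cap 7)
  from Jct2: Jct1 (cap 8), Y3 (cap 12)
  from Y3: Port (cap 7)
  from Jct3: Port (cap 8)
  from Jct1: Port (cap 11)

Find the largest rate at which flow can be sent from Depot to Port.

26

Augment Depot→Port: bottleneck 7, flow now 7.
Augment Depot→Jct3→Port: bottleneck 5, flow now 12.
Augment Depot→Jct1→Port: bottleneck 5, flow now 17.
Augment Depot→Jct2→Y3→Port: bottleneck 7, flow now 24.
Augment Depot→Jct2→Jct1→Port: bottleneck 2, flow now 26.
No augmenting path remains; maximum flow = 26.
In the residual graph, reachable from Depot: {Depot}.
Min-cut edges: Depot→Jct2 (9), Depot→Jct3 (5), Depot→Jct1 (5), Depot→Port (7); capacity 9 + 5 + 5 + 7 = 26.
This cut is saturated, so no flow can exceed 26.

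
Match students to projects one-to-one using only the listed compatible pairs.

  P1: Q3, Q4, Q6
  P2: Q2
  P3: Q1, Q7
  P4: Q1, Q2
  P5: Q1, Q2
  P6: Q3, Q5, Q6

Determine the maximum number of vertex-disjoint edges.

5

Unit-capacity flow: source→left, listed edges, right→sink; max matching = max flow.
Augmenting path P1→Q3 (+1); matched 1.
Augmenting path P2→Q2 (+1); matched 2.
Augmenting path P3→Q1 (+1); matched 3.
Augmenting path P6→Q5 (+1); matched 4.
Augmenting path P4→Q1→P3→Q7 (+1); matched 5.
No augmenting path remains; maximum matching = 5.
König certificate: {P1, P3, P6, Q1, Q2} is a vertex cover of size 5 (every listed pair touches it), so no matching can be larger.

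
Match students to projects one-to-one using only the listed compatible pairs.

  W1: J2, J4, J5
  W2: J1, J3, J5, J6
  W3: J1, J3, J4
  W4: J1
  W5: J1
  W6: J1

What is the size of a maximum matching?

Unit-capacity flow: source→left, listed edges, right→sink; max matching = max flow.
Augmenting path W1→J2 (+1); matched 1.
Augmenting path W2→J1 (+1); matched 2.
Augmenting path W3→J3 (+1); matched 3.
Augmenting path W4→J1→W2→J5 (+1); matched 4.
No augmenting path remains; maximum matching = 4.
König certificate: {W1, W2, W3, J1} is a vertex cover of size 4 (every listed pair touches it), so no matching can be larger.

4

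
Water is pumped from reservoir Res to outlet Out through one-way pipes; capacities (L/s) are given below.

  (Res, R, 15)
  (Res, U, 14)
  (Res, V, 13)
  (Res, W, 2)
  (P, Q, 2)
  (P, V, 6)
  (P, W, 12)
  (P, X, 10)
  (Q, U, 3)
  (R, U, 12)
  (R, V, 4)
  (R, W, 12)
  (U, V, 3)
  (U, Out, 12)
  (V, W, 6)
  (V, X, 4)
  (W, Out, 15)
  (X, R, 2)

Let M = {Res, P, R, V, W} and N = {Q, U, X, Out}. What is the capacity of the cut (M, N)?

Edges leaving {Res, P, R, V, W}: Res→U (14), P→Q (2), P→X (10), R→U (12), V→X (4), W→Out (15).
Cut capacity = 14 + 2 + 10 + 12 + 4 + 15 = 57.

57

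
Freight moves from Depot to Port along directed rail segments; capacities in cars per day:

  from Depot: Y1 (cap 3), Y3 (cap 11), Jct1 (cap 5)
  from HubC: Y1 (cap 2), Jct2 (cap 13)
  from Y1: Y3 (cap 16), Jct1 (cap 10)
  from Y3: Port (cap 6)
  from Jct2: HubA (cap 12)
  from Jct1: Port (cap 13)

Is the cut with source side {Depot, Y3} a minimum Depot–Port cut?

Given cut capacity: 3 + 5 + 6 = 14.
Augment Depot→Y3→Port: bottleneck 6, flow now 6.
Augment Depot→Jct1→Port: bottleneck 5, flow now 11.
Augment Depot→Y1→Jct1→Port: bottleneck 3, flow now 14.
No augmenting path remains; maximum flow = 14.
Cut capacity 14 equals the max flow, so it is a minimum cut.

Yes — it is a minimum cut (capacity 14).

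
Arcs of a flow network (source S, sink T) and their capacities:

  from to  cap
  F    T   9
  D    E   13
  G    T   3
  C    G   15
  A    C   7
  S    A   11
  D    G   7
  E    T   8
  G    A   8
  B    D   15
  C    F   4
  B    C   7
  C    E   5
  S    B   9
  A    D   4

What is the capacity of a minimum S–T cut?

Augment S→A→C→E→T: bottleneck 5, flow now 5.
Augment S→A→C→F→T: bottleneck 2, flow now 7.
Augment S→A→D→E→T: bottleneck 3, flow now 10.
Augment S→A→D→G→T: bottleneck 1, flow now 11.
Augment S→B→C→F→T: bottleneck 2, flow now 13.
Augment S→B→C→G→T: bottleneck 2, flow now 15.
No augmenting path remains; maximum flow = 15.
By max-flow min-cut, the minimum cut capacity equals the max flow.
In the residual graph, reachable from S: {S, A, B, C, D, E, G}.
Min-cut edges: C→F (4), E→T (8), G→T (3); capacity 4 + 8 + 3 = 15.

15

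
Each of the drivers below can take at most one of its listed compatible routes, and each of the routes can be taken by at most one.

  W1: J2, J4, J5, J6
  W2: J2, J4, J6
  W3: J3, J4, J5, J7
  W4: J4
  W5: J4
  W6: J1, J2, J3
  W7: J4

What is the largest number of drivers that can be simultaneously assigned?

Unit-capacity flow: source→left, listed edges, right→sink; max matching = max flow.
Augmenting path W1→J2 (+1); matched 1.
Augmenting path W2→J4 (+1); matched 2.
Augmenting path W3→J3 (+1); matched 3.
Augmenting path W6→J1 (+1); matched 4.
Augmenting path W4→J4→W2→J6 (+1); matched 5.
No augmenting path remains; maximum matching = 5.
König certificate: {W1, W2, W3, W6, J4} is a vertex cover of size 5 (every listed pair touches it), so no matching can be larger.

5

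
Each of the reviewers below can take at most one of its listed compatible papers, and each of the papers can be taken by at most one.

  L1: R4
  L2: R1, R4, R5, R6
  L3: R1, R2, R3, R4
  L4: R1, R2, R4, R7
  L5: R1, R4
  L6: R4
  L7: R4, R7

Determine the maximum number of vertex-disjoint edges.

Unit-capacity flow: source→left, listed edges, right→sink; max matching = max flow.
Augmenting path L1→R4 (+1); matched 1.
Augmenting path L2→R1 (+1); matched 2.
Augmenting path L3→R2 (+1); matched 3.
Augmenting path L4→R7 (+1); matched 4.
Augmenting path L5→R1→L2→R5 (+1); matched 5.
Augmenting path L7→R7→L4→R2→L3→R3 (+1); matched 6.
No augmenting path remains; maximum matching = 6.
König certificate: {L2, L3, L4, L5, L7, R4} is a vertex cover of size 6 (every listed pair touches it), so no matching can be larger.

6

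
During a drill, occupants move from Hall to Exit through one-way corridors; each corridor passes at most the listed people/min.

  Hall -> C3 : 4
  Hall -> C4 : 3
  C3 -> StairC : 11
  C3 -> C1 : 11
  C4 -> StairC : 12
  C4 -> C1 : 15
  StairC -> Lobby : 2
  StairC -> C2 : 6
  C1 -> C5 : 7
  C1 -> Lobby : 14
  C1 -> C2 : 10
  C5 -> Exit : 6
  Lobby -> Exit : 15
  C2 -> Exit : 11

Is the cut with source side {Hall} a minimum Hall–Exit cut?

Yes — it is a minimum cut (capacity 7).

Given cut capacity: 4 + 3 = 7.
Augment Hall→C3→StairC→Lobby→Exit: bottleneck 2, flow now 2.
Augment Hall→C3→StairC→C2→Exit: bottleneck 2, flow now 4.
Augment Hall→C4→StairC→C2→Exit: bottleneck 3, flow now 7.
No augmenting path remains; maximum flow = 7.
Cut capacity 7 equals the max flow, so it is a minimum cut.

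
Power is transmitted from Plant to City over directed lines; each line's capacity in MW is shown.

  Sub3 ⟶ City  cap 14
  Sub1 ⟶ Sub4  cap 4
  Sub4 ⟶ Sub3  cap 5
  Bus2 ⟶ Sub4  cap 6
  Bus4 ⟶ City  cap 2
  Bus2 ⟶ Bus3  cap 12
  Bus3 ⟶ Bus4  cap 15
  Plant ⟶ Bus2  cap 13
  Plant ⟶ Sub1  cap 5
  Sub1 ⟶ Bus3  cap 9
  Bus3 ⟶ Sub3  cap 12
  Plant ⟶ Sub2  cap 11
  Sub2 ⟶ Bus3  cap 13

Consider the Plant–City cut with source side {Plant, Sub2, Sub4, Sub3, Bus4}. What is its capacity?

Edges leaving {Plant, Sub2, Sub4, Sub3, Bus4}: Plant→Bus2 (13), Plant→Sub1 (5), Sub2→Bus3 (13), Sub3→City (14), Bus4→City (2).
Cut capacity = 13 + 5 + 13 + 14 + 2 = 47.

47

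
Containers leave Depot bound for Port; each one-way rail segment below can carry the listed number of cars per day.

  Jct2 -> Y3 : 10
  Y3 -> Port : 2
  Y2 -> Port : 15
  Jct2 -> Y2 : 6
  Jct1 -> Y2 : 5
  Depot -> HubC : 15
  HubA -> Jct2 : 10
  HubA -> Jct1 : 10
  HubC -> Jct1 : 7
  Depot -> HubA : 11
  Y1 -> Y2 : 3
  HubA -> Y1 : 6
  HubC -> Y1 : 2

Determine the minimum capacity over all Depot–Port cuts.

16

Augment Depot→HubA→Jct2→Y2→Port: bottleneck 6, flow now 6.
Augment Depot→HubA→Jct2→Y3→Port: bottleneck 2, flow now 8.
Augment Depot→HubA→Y1→Y2→Port: bottleneck 3, flow now 11.
Augment Depot→HubC→Jct1→Y2→Port: bottleneck 5, flow now 16.
No augmenting path remains; maximum flow = 16.
By max-flow min-cut, the minimum cut capacity equals the max flow.
In the residual graph, reachable from Depot: {Depot, HubA, HubC, Jct2, Y1, Jct1, Y3}.
Min-cut edges: Jct2→Y2 (6), Y1→Y2 (3), Jct1→Y2 (5), Y3→Port (2); capacity 6 + 3 + 5 + 2 = 16.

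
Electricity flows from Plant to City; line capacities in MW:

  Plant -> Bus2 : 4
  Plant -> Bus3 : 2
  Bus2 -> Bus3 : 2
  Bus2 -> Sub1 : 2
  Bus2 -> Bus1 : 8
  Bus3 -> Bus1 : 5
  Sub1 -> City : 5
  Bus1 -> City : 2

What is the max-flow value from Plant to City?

Augment Plant→Bus2→Sub1→City: bottleneck 2, flow now 2.
Augment Plant→Bus2→Bus1→City: bottleneck 2, flow now 4.
No augmenting path remains; maximum flow = 4.
In the residual graph, reachable from Plant: {Plant, Bus2, Bus3, Bus1}.
Min-cut edges: Bus2→Sub1 (2), Bus1→City (2); capacity 2 + 2 = 4.
This cut is saturated, so no flow can exceed 4.

4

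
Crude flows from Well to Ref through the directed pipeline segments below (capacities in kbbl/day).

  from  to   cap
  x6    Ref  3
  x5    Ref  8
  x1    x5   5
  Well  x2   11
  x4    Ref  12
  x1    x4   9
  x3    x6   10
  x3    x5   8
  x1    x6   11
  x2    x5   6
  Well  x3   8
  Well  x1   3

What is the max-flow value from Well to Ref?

14

Augment Well→x1→x4→Ref: bottleneck 3, flow now 3.
Augment Well→x2→x5→Ref: bottleneck 6, flow now 9.
Augment Well→x3→x5→Ref: bottleneck 2, flow now 11.
Augment Well→x3→x6→Ref: bottleneck 3, flow now 14.
No augmenting path remains; maximum flow = 14.
In the residual graph, reachable from Well: {Well, x2, x3, x5, x6}.
Min-cut edges: Well→x1 (3), x5→Ref (8), x6→Ref (3); capacity 3 + 8 + 3 = 14.
This cut is saturated, so no flow can exceed 14.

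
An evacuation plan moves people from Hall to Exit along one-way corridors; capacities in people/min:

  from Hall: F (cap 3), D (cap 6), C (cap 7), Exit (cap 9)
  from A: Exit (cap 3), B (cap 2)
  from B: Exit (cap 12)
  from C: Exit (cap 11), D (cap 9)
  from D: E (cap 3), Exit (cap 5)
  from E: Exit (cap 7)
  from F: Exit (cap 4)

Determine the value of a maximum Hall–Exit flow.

Augment Hall→Exit: bottleneck 9, flow now 9.
Augment Hall→C→Exit: bottleneck 7, flow now 16.
Augment Hall→D→Exit: bottleneck 5, flow now 21.
Augment Hall→F→Exit: bottleneck 3, flow now 24.
Augment Hall→D→E→Exit: bottleneck 1, flow now 25.
No augmenting path remains; maximum flow = 25.
In the residual graph, reachable from Hall: {Hall}.
Min-cut edges: Hall→C (7), Hall→D (6), Hall→F (3), Hall→Exit (9); capacity 7 + 6 + 3 + 9 = 25.
This cut is saturated, so no flow can exceed 25.

25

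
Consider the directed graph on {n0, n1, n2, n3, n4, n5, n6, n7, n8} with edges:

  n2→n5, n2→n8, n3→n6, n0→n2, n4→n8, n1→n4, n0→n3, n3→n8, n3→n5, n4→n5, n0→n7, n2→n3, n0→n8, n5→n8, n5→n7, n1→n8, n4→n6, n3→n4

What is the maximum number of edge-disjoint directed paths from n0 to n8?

Assign every edge capacity 1; by Menger, the answer equals the max flow.
Path n0→n8 (+1); total 1.
Path n0→n2→n8 (+1); total 2.
Path n0→n3→n8 (+1); total 3.
No residual n0→n8 path; max flow = 3.
Certifying cut of size 3: {n0→n2, n0→n3, n0→n8}.

3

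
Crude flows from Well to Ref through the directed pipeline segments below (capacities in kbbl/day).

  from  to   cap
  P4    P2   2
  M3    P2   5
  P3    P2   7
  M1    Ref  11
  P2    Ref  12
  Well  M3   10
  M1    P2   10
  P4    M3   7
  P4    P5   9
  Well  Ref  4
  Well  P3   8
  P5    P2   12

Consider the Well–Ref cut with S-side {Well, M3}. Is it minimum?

No — its capacity is 17, but the minimum cut has capacity 16.

Given cut capacity: 8 + 4 + 5 = 17.
Augment Well→Ref: bottleneck 4, flow now 4.
Augment Well→P3→P2→Ref: bottleneck 7, flow now 11.
Augment Well→M3→P2→Ref: bottleneck 5, flow now 16.
No augmenting path remains; maximum flow = 16.
In the residual graph, reachable from Well: {Well, P3, M3}.
Min-cut edges: Well→Ref (4), P3→P2 (7), M3→P2 (5); capacity 4 + 7 + 5 = 16.
Cut capacity 17 exceeds the max flow 16, so it is not minimum.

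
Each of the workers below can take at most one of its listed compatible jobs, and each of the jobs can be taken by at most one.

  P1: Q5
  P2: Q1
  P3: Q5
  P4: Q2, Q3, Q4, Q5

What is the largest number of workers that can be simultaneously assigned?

3

Unit-capacity flow: source→left, listed edges, right→sink; max matching = max flow.
Augmenting path P1→Q5 (+1); matched 1.
Augmenting path P2→Q1 (+1); matched 2.
Augmenting path P4→Q2 (+1); matched 3.
No augmenting path remains; maximum matching = 3.
König certificate: {P2, P4, Q5} is a vertex cover of size 3 (every listed pair touches it), so no matching can be larger.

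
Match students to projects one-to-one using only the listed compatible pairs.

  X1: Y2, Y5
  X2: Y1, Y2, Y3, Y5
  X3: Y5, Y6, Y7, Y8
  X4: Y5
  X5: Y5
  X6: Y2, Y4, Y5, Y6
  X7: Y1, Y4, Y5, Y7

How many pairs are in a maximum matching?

6

Unit-capacity flow: source→left, listed edges, right→sink; max matching = max flow.
Augmenting path X1→Y2 (+1); matched 1.
Augmenting path X2→Y1 (+1); matched 2.
Augmenting path X3→Y5 (+1); matched 3.
Augmenting path X6→Y4 (+1); matched 4.
Augmenting path X7→Y7 (+1); matched 5.
Augmenting path X4→Y5→X3→Y6 (+1); matched 6.
No augmenting path remains; maximum matching = 6.
König certificate: {X1, X2, X3, X6, X7, Y5} is a vertex cover of size 6 (every listed pair touches it), so no matching can be larger.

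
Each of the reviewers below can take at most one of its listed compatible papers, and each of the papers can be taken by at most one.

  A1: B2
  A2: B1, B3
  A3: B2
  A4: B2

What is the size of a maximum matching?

2

Unit-capacity flow: source→left, listed edges, right→sink; max matching = max flow.
Augmenting path A1→B2 (+1); matched 1.
Augmenting path A2→B1 (+1); matched 2.
No augmenting path remains; maximum matching = 2.
König certificate: {A2, B2} is a vertex cover of size 2 (every listed pair touches it), so no matching can be larger.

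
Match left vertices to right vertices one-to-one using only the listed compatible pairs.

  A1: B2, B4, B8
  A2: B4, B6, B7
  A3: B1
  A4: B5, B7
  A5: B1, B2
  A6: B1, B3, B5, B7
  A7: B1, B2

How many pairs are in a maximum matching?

6

Unit-capacity flow: source→left, listed edges, right→sink; max matching = max flow.
Augmenting path A1→B2 (+1); matched 1.
Augmenting path A2→B4 (+1); matched 2.
Augmenting path A3→B1 (+1); matched 3.
Augmenting path A4→B5 (+1); matched 4.
Augmenting path A6→B3 (+1); matched 5.
Augmenting path A5→B2→A1→B8 (+1); matched 6.
No augmenting path remains; maximum matching = 6.
König certificate: {A1, A2, A4, A6, B1, B2} is a vertex cover of size 6 (every listed pair touches it), so no matching can be larger.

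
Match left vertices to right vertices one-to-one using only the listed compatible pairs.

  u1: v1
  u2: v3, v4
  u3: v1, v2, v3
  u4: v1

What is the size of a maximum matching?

Unit-capacity flow: source→left, listed edges, right→sink; max matching = max flow.
Augmenting path u1→v1 (+1); matched 1.
Augmenting path u2→v3 (+1); matched 2.
Augmenting path u3→v2 (+1); matched 3.
No augmenting path remains; maximum matching = 3.
König certificate: {u2, u3, v1} is a vertex cover of size 3 (every listed pair touches it), so no matching can be larger.

3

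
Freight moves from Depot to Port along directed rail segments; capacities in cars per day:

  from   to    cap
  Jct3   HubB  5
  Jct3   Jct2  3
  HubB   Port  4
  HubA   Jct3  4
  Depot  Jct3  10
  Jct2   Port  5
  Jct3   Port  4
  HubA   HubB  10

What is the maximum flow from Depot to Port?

10

Augment Depot→Jct3→Port: bottleneck 4, flow now 4.
Augment Depot→Jct3→Jct2→Port: bottleneck 3, flow now 7.
Augment Depot→Jct3→HubB→Port: bottleneck 3, flow now 10.
No augmenting path remains; maximum flow = 10.
In the residual graph, reachable from Depot: {Depot}.
Min-cut edges: Depot→Jct3 (10); capacity 10 = 10.
This cut is saturated, so no flow can exceed 10.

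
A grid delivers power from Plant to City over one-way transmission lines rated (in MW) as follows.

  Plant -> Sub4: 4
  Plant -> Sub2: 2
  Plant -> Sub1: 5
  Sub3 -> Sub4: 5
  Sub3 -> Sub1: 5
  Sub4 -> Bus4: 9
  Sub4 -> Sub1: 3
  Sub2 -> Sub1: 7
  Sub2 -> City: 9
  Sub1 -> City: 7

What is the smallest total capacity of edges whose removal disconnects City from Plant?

9

Augment Plant→Sub2→City: bottleneck 2, flow now 2.
Augment Plant→Sub1→City: bottleneck 5, flow now 7.
Augment Plant→Sub4→Sub1→City: bottleneck 2, flow now 9.
No augmenting path remains; maximum flow = 9.
By max-flow min-cut, the minimum cut capacity equals the max flow.
In the residual graph, reachable from Plant: {Plant, Sub4, Bus4, Sub1}.
Min-cut edges: Plant→Sub2 (2), Sub1→City (7); capacity 2 + 7 = 9.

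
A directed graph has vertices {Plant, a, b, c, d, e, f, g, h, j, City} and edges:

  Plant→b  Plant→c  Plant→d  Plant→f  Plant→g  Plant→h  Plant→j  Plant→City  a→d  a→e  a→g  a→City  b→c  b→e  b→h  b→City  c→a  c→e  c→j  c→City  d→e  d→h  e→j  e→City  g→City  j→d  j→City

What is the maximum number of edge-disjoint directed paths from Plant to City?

Assign every edge capacity 1; by Menger, the answer equals the max flow.
Path Plant→City (+1); total 1.
Path Plant→b→City (+1); total 2.
Path Plant→c→City (+1); total 3.
Path Plant→g→City (+1); total 4.
Path Plant→j→City (+1); total 5.
Path Plant→d→e→City (+1); total 6.
No residual Plant→City path; max flow = 6.
Certifying cut of size 6: {Plant→City, Plant→b, Plant→c, Plant→d, Plant→g, Plant→j}.

6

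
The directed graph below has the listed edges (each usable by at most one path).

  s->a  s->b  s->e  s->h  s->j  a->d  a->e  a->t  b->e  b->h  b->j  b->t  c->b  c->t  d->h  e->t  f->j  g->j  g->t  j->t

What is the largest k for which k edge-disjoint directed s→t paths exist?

Assign every edge capacity 1; by Menger, the answer equals the max flow.
Path s→a→t (+1); total 1.
Path s→b→t (+1); total 2.
Path s→e→t (+1); total 3.
Path s→j→t (+1); total 4.
No residual s→t path; max flow = 4.
Certifying cut of size 4: {s→a, s→b, s→e, s→j}.

4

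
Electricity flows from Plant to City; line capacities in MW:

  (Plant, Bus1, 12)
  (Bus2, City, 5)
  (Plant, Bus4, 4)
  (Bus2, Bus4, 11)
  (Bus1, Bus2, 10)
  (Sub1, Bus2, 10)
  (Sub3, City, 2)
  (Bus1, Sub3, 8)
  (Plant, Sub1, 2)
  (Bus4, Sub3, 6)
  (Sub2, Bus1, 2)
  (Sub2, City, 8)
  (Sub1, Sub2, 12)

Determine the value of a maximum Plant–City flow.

Augment Plant→Bus1→Bus2→City: bottleneck 5, flow now 5.
Augment Plant→Bus1→Sub3→City: bottleneck 2, flow now 7.
Augment Plant→Sub1→Sub2→City: bottleneck 2, flow now 9.
No augmenting path remains; maximum flow = 9.
In the residual graph, reachable from Plant: {Plant, Bus1, Bus4, Bus2, Sub3}.
Min-cut edges: Plant→Sub1 (2), Bus2→City (5), Sub3→City (2); capacity 2 + 5 + 2 = 9.
This cut is saturated, so no flow can exceed 9.

9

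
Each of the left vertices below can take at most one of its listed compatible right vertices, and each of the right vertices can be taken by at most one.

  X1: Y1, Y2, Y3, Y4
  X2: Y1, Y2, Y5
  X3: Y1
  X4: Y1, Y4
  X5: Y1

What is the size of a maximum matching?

Unit-capacity flow: source→left, listed edges, right→sink; max matching = max flow.
Augmenting path X1→Y1 (+1); matched 1.
Augmenting path X2→Y2 (+1); matched 2.
Augmenting path X4→Y4 (+1); matched 3.
Augmenting path X3→Y1→X1→Y3 (+1); matched 4.
No augmenting path remains; maximum matching = 4.
König certificate: {X1, X2, X4, Y1} is a vertex cover of size 4 (every listed pair touches it), so no matching can be larger.

4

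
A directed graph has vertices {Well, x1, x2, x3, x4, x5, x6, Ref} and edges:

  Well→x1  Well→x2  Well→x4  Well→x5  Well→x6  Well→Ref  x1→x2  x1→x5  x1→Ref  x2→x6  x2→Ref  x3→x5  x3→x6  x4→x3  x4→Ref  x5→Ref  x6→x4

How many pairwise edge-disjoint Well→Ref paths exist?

5

Assign every edge capacity 1; by Menger, the answer equals the max flow.
Path Well→Ref (+1); total 1.
Path Well→x1→Ref (+1); total 2.
Path Well→x2→Ref (+1); total 3.
Path Well→x4→Ref (+1); total 4.
Path Well→x5→Ref (+1); total 5.
No residual Well→Ref path; max flow = 5.
Certifying cut of size 5: {Well→Ref, Well→x1, Well→x2, x4→Ref, x5→Ref}.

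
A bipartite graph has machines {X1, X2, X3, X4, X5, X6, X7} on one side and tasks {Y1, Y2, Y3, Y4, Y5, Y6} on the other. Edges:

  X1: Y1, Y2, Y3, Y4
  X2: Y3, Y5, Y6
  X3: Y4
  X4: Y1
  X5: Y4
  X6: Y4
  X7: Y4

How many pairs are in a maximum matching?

Unit-capacity flow: source→left, listed edges, right→sink; max matching = max flow.
Augmenting path X1→Y1 (+1); matched 1.
Augmenting path X2→Y3 (+1); matched 2.
Augmenting path X3→Y4 (+1); matched 3.
Augmenting path X4→Y1→X1→Y2 (+1); matched 4.
No augmenting path remains; maximum matching = 4.
König certificate: {X1, X2, X4, Y4} is a vertex cover of size 4 (every listed pair touches it), so no matching can be larger.

4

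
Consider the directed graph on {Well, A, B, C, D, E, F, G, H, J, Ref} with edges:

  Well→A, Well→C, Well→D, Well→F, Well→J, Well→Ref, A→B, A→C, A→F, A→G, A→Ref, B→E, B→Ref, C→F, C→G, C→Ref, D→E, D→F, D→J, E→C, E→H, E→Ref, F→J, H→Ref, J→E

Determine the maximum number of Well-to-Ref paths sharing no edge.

5

Assign every edge capacity 1; by Menger, the answer equals the max flow.
Path Well→Ref (+1); total 1.
Path Well→A→Ref (+1); total 2.
Path Well→C→Ref (+1); total 3.
Path Well→D→E→Ref (+1); total 4.
Path Well→J→E→H→Ref (+1); total 5.
No residual Well→Ref path; max flow = 5.
Certifying cut of size 5: {J→E, Well→A, Well→C, Well→D, Well→Ref}.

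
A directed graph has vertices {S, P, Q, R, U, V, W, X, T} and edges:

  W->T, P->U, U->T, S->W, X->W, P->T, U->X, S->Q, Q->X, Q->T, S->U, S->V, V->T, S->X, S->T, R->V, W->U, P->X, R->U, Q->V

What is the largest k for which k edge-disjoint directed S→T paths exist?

5

Assign every edge capacity 1; by Menger, the answer equals the max flow.
Path S→T (+1); total 1.
Path S→Q→T (+1); total 2.
Path S→U→T (+1); total 3.
Path S→V→T (+1); total 4.
Path S→W→T (+1); total 5.
No residual S→T path; max flow = 5.
Certifying cut of size 5: {S→Q, S→T, S→V, U→T, W→T}.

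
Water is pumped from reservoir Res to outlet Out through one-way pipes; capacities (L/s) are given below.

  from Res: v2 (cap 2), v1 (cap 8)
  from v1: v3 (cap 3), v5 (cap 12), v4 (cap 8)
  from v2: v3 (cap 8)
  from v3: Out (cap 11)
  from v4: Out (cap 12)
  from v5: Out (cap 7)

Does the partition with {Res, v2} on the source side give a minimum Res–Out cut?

No — its capacity is 16, but the minimum cut has capacity 10.

Given cut capacity: 8 + 8 = 16.
Augment Res→v1→v3→Out: bottleneck 3, flow now 3.
Augment Res→v1→v4→Out: bottleneck 5, flow now 8.
Augment Res→v2→v3→Out: bottleneck 2, flow now 10.
No augmenting path remains; maximum flow = 10.
In the residual graph, reachable from Res: {Res}.
Min-cut edges: Res→v1 (8), Res→v2 (2); capacity 8 + 2 = 10.
Cut capacity 16 exceeds the max flow 10, so it is not minimum.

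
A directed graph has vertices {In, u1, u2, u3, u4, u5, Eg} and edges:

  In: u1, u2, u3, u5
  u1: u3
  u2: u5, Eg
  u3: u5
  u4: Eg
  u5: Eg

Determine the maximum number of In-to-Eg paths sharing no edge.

2

Assign every edge capacity 1; by Menger, the answer equals the max flow.
Path In→u2→Eg (+1); total 1.
Path In→u5→Eg (+1); total 2.
No residual In→Eg path; max flow = 2.
Certifying cut of size 2: {In→u2, u5→Eg}.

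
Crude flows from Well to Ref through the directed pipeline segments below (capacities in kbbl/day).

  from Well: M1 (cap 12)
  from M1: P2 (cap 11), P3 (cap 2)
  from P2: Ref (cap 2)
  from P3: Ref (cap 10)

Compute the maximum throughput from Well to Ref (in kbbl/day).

Augment Well→M1→P2→Ref: bottleneck 2, flow now 2.
Augment Well→M1→P3→Ref: bottleneck 2, flow now 4.
No augmenting path remains; maximum flow = 4.
In the residual graph, reachable from Well: {Well, M1, P2}.
Min-cut edges: M1→P3 (2), P2→Ref (2); capacity 2 + 2 = 4.
This cut is saturated, so no flow can exceed 4.

4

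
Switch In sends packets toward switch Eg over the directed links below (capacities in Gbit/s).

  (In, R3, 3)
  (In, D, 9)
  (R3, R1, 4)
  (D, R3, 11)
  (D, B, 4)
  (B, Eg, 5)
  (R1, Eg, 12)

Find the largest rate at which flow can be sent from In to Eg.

Augment In→R3→R1→Eg: bottleneck 3, flow now 3.
Augment In→D→B→Eg: bottleneck 4, flow now 7.
Augment In→D→R3→R1→Eg: bottleneck 1, flow now 8.
No augmenting path remains; maximum flow = 8.
In the residual graph, reachable from In: {In, R3, D}.
Min-cut edges: R3→R1 (4), D→B (4); capacity 4 + 4 = 8.
This cut is saturated, so no flow can exceed 8.

8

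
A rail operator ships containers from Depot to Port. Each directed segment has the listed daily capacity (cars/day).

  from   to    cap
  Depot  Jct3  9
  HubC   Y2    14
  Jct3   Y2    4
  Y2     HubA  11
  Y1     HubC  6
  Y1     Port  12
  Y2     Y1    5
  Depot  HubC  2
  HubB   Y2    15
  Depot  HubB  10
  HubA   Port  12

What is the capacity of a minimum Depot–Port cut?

16

Augment Depot→HubC→Y2→Y1→Port: bottleneck 2, flow now 2.
Augment Depot→HubB→Y2→Y1→Port: bottleneck 3, flow now 5.
Augment Depot→HubB→Y2→HubA→Port: bottleneck 7, flow now 12.
Augment Depot→Jct3→Y2→HubA→Port: bottleneck 4, flow now 16.
No augmenting path remains; maximum flow = 16.
By max-flow min-cut, the minimum cut capacity equals the max flow.
In the residual graph, reachable from Depot: {Depot, Jct3}.
Min-cut edges: Depot→HubC (2), Depot→HubB (10), Jct3→Y2 (4); capacity 2 + 10 + 4 = 16.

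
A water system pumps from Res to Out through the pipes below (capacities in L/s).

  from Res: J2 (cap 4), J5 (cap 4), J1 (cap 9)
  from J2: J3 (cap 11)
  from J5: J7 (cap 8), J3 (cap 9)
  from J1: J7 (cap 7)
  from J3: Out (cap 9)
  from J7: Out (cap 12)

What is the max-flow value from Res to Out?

15

Augment Res→J2→J3→Out: bottleneck 4, flow now 4.
Augment Res→J5→J3→Out: bottleneck 4, flow now 8.
Augment Res→J1→J7→Out: bottleneck 7, flow now 15.
No augmenting path remains; maximum flow = 15.
In the residual graph, reachable from Res: {Res, J1}.
Min-cut edges: Res→J2 (4), Res→J5 (4), J1→J7 (7); capacity 4 + 4 + 7 = 15.
This cut is saturated, so no flow can exceed 15.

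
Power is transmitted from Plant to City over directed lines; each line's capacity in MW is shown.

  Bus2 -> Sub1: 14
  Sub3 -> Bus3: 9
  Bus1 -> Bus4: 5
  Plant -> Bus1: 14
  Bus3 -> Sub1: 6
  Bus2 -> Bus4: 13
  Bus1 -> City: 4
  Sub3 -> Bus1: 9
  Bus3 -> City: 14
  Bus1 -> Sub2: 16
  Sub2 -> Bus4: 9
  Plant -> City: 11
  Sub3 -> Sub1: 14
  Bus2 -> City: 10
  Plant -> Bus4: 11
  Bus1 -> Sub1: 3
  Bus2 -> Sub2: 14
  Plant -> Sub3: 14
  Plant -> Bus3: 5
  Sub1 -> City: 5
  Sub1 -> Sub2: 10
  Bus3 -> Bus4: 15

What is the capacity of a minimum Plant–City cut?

34

Augment Plant→City: bottleneck 11, flow now 11.
Augment Plant→Bus1→City: bottleneck 4, flow now 15.
Augment Plant→Bus3→City: bottleneck 5, flow now 20.
Augment Plant→Sub3→Bus3→City: bottleneck 9, flow now 29.
Augment Plant→Sub3→Sub1→City: bottleneck 5, flow now 34.
No augmenting path remains; maximum flow = 34.
By max-flow min-cut, the minimum cut capacity equals the max flow.
In the residual graph, reachable from Plant: {Plant, Sub3, Bus1, Sub1, Sub2, Bus4}.
Min-cut edges: Plant→Bus3 (5), Plant→City (11), Sub3→Bus3 (9), Bus1→City (4), Sub1→City (5); capacity 5 + 11 + 9 + 4 + 5 = 34.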